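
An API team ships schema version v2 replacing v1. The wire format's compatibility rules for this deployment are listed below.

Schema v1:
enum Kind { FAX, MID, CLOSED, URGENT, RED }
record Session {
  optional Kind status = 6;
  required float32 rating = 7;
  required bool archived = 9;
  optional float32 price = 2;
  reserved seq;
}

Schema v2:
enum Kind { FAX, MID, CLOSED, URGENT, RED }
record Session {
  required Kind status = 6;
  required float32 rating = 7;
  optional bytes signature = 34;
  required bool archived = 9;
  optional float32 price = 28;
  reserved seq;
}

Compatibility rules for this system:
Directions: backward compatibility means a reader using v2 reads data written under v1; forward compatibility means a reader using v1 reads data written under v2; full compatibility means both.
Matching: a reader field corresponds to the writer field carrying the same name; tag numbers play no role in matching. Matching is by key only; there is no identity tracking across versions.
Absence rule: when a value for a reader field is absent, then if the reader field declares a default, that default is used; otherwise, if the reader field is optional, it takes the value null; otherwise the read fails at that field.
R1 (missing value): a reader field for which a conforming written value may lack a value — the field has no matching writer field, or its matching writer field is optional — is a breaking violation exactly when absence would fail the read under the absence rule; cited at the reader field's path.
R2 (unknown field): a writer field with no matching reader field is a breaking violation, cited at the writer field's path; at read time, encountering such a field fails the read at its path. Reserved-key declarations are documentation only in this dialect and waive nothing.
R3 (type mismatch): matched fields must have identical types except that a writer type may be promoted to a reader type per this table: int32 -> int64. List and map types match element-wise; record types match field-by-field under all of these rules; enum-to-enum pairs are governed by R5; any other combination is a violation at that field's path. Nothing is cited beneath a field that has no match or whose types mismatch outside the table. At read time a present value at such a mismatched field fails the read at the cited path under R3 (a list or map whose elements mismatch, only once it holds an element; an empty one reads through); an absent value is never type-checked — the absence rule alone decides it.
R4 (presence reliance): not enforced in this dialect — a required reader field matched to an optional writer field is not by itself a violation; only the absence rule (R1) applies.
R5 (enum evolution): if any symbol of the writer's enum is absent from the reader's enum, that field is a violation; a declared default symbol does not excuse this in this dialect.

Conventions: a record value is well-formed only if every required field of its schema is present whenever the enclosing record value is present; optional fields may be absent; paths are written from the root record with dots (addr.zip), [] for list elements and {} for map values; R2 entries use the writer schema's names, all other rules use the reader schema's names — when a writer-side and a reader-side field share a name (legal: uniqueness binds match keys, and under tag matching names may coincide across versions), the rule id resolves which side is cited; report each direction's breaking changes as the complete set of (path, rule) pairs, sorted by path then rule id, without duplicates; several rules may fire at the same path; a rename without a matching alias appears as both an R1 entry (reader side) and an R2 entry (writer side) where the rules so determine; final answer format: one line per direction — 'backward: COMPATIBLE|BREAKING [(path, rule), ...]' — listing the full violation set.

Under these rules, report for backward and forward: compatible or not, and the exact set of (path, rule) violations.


arrows below run writer -> reader for Session
backward on Session — v2 reading data written by v1:
  Kind -> Kind, writer optional: status aligns to status
  float32 -> float32, writer required: rating aligns to rating
  signature: no writer match
  bool -> bool, writer required: archived aligns to archived
  float32 -> float32, writer optional: price aligns to price
  violation R1 at status
  => backward: BREAKING (1)
forward on Session — v1 reading data written by v2:
  Kind -> Kind, writer required: status aligns to status
  float32 -> float32, writer required: rating aligns to rating
  bool -> bool, writer required: archived aligns to archived
  float32 -> float32, writer optional: price aligns to price
  signature (writer side), unknown to reader
  violation R2 at signature
  => forward: BREAKING (1)

backward: BREAKING [(status, R1)]; forward: BREAKING [(signature, R2)]


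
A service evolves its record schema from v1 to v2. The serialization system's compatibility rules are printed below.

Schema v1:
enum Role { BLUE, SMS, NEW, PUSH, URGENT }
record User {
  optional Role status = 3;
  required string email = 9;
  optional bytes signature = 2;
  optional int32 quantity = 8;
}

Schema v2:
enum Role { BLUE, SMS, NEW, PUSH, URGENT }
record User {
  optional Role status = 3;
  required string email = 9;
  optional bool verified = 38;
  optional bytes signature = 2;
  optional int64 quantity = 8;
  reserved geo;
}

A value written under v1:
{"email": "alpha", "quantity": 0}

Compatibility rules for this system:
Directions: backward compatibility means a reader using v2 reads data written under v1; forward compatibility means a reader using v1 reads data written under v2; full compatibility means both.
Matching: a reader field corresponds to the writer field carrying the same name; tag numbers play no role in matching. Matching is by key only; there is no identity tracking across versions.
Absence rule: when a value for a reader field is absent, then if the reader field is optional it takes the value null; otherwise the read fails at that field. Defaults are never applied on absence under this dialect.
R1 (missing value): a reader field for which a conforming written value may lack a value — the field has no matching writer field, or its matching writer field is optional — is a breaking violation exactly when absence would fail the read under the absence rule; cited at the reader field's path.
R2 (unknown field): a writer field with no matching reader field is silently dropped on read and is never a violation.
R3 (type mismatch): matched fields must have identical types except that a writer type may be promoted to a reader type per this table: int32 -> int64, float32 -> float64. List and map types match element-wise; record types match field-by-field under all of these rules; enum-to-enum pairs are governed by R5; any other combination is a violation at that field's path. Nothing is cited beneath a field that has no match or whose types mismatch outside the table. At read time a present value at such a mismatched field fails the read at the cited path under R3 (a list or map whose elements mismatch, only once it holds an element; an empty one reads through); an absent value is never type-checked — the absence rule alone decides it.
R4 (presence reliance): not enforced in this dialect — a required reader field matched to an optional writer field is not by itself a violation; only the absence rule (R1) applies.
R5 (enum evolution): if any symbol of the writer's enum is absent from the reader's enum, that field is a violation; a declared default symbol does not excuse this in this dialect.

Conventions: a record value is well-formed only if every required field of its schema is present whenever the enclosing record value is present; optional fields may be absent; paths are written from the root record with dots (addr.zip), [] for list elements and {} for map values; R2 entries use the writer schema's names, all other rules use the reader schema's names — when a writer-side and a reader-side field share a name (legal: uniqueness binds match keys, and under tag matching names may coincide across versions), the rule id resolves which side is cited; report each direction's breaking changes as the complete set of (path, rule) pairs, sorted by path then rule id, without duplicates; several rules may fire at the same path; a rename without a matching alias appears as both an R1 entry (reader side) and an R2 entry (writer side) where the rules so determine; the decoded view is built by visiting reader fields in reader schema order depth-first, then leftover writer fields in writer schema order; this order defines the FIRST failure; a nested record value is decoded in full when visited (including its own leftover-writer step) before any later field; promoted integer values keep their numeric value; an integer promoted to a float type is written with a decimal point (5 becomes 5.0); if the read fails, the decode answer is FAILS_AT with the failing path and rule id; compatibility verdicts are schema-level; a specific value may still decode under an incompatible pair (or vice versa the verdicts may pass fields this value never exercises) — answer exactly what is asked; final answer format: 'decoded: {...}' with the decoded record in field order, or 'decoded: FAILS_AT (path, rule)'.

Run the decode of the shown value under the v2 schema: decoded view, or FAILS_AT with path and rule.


decoded: {"status": null, "email": "alpha", "verified": null, "signature": null, "quantity": 0}

the writer's type comes first in each User pair
migrating the User value to v2:
  status := null (absent, optional -> null)
  email := "alpha"
  verified := null (absent, optional -> null)
  signature := null (absent, optional -> null)
  quantity := 0 (int32 -> int64)
  => decoded: {"status": null, "email": "alpha", "verified": null, "signature": null, "quantity": 0}
diffs on User not affecting the asked answer:
  field quantity in record User: type int32 changed to int64 -> changes User's schema-level verdicts only — the decode of this value is the same


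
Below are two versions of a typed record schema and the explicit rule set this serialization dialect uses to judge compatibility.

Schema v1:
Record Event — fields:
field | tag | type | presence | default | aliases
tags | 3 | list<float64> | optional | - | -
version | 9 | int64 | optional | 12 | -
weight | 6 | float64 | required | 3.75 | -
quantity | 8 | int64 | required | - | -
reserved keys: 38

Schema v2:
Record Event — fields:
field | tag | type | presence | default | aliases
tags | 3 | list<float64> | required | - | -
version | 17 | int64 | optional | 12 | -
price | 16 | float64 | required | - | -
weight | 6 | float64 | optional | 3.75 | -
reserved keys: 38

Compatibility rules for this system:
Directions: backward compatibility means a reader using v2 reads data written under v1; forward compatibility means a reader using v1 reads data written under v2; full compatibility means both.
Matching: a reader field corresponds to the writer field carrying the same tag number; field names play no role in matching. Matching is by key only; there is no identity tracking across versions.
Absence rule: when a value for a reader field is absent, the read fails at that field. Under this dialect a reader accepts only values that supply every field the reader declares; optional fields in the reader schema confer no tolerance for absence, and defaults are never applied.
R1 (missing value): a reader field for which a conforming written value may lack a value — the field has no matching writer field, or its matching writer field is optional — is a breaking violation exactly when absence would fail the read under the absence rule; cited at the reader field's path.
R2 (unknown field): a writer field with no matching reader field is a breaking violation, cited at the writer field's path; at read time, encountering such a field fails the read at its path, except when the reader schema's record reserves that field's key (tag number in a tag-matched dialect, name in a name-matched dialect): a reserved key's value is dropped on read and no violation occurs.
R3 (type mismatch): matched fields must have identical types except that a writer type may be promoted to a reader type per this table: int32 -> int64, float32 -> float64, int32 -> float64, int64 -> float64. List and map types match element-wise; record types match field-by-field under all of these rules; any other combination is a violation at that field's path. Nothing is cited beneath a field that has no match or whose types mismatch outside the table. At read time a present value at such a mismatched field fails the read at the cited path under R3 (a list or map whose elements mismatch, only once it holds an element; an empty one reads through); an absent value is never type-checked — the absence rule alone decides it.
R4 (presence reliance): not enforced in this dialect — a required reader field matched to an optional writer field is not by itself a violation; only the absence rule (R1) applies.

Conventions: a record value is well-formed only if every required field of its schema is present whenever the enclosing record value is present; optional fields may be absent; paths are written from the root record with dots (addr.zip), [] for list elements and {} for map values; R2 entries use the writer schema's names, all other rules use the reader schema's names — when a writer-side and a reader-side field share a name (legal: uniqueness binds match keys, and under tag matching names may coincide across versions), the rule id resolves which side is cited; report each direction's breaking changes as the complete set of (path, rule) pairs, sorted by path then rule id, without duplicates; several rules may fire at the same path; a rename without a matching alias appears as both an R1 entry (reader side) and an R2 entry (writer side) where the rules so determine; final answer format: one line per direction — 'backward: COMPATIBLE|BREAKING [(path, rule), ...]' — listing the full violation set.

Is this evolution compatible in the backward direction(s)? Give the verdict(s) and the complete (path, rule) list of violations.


each type pair in Event: writer, then reader
backward for Event (reader v2, writer v1):
  tags: list<float64> -> list<float64>, writer optional; from tags
  version: no writer-side match
  price: no writer-side match
  weight: float64 -> float64, writer required; from weight
  leftover writer field: version
  leftover writer field: quantity
  violation R1 at price
  violation R2 at quantity
  violation R1 at tags
  violation R1 at version
  violation R2 at version
  => 5 violation(s): backward is BREAKING for Event
the other Event changes do not affect what is asked:
  field tags in record Event: optional changed to required -> fires only in the forward direction of Event, which is not asked here
  field weight in record Event: required changed to optional -> fires only in the forward direction of Event, which is not asked here

backward: BREAKING [(price, R1), (quantity, R2), (tags, R1), (version, R1), (version, R2)]


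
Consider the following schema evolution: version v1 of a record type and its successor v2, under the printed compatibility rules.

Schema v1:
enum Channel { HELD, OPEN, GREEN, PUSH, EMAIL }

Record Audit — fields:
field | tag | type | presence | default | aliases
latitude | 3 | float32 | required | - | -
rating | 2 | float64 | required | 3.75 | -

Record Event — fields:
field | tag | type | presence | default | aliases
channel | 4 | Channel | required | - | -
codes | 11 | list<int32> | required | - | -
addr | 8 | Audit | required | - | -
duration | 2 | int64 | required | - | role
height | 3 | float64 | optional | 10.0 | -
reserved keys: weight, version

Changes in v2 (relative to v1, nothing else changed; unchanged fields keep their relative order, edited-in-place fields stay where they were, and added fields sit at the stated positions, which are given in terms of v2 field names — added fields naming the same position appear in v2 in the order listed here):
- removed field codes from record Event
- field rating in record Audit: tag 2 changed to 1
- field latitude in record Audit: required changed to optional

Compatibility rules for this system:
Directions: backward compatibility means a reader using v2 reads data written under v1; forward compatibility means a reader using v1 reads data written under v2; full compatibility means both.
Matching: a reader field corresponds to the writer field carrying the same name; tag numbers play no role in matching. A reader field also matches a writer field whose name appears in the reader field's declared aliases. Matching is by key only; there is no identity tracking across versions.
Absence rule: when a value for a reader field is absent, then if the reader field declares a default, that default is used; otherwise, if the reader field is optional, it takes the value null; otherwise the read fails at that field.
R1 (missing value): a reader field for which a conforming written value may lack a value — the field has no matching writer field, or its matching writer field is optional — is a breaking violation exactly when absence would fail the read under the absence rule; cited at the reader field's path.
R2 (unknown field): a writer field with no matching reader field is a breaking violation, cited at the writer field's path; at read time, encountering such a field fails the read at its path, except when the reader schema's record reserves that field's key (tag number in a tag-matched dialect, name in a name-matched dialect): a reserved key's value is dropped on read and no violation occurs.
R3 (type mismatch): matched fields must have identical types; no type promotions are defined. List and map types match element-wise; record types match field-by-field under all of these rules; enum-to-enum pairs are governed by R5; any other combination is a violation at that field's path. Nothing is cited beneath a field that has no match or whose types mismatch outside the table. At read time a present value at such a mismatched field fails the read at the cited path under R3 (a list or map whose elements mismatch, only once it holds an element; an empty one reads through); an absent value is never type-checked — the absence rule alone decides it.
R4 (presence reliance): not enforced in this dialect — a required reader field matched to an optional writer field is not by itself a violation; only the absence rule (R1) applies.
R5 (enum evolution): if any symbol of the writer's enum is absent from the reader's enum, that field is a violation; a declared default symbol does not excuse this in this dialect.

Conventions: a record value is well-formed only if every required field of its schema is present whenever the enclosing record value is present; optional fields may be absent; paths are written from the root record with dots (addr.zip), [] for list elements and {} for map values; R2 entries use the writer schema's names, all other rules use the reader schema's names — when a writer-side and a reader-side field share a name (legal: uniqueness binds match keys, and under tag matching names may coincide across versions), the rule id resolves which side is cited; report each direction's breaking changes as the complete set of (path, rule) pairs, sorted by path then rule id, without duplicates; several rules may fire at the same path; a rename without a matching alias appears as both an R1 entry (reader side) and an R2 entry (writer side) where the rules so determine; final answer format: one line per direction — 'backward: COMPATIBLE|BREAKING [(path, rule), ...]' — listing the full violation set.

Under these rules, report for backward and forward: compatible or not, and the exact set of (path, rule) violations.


arrows below run writer -> reader for Event
checking backward for Event: reader v2 against writer v1:
  channel: paired with writer channel (Channel -> Channel; writer required)
  addr: paired with writer addr (Audit -> Audit; writer required)
  duration: paired with writer duration (int64 -> int64; writer required)
  height: paired with writer height (float64 -> float64; writer optional)
  writer field codes has no reader counterpart
  addr.latitude: paired with writer addr.latitude (float32 -> float32; writer required)
  addr.rating: paired with writer addr.rating (float64 -> float64; writer required)
  violation R2 at codes
  => backward: BREAKING (1)
checking forward for Event: reader v1 against writer v2:
  channel: paired with writer channel (Channel -> Channel; writer required)
  no writer field matches reader codes
  addr: paired with writer addr (Audit -> Audit; writer required)
  duration: paired with writer duration (int64 -> int64; writer required)
  height: paired with writer height (float64 -> float64; writer optional)
  addr.latitude: paired with writer addr.latitude (float32 -> float32; writer optional)
  addr.rating: paired with writer addr.rating (float64 -> float64; writer required)
  violation R1 at addr.latitude
  violation R1 at codes
  => forward: BREAKING (2)

backward: BREAKING [(codes, R2)]; forward: BREAKING [(addr.latitude, R1), (codes, R1)]


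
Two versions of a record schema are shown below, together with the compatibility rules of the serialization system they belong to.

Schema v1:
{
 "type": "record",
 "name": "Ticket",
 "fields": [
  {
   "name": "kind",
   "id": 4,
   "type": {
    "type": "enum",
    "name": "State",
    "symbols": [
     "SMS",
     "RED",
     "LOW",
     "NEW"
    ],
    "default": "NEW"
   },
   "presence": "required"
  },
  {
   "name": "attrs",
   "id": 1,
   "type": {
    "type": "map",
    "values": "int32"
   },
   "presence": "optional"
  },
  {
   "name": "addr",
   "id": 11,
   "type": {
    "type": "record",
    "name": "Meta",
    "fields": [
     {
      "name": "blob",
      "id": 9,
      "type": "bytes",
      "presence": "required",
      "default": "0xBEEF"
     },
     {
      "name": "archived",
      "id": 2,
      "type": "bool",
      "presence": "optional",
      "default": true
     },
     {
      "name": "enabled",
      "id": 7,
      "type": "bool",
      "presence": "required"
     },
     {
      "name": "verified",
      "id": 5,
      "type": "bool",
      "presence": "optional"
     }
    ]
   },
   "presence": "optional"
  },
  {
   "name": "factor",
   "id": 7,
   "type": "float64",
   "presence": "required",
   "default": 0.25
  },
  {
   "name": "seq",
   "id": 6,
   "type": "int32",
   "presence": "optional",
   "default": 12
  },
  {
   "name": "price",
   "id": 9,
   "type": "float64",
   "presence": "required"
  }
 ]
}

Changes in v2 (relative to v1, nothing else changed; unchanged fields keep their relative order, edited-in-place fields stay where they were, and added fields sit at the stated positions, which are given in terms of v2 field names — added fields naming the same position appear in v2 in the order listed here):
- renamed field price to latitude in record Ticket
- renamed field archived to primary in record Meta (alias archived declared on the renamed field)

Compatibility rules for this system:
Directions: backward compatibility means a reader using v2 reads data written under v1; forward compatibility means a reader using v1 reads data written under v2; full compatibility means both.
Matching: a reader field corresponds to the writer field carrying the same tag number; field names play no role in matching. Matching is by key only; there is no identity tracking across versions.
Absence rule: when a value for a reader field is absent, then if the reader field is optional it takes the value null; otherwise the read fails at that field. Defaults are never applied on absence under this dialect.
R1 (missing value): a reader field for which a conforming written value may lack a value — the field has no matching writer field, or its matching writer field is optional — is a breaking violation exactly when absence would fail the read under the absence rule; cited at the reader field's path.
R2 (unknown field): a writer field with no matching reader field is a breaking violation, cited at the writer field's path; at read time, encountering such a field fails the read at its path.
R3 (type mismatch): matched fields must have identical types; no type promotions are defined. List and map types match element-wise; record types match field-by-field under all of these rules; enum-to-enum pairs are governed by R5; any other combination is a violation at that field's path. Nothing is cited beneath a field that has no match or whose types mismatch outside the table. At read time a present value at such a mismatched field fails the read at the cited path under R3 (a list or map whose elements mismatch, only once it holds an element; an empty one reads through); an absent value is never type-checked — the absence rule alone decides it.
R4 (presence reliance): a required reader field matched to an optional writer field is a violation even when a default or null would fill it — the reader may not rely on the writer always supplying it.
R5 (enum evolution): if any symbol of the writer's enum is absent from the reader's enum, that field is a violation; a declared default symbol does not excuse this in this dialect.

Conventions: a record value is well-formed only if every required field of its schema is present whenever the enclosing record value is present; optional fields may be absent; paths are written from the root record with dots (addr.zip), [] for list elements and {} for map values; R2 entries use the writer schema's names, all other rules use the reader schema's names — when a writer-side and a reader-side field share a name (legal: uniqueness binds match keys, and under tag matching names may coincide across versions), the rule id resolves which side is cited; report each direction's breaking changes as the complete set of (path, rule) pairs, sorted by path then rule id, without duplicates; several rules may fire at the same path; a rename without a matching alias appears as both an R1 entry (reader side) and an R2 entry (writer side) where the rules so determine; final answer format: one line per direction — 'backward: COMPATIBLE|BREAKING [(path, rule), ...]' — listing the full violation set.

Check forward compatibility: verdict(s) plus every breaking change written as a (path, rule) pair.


forward: COMPATIBLE []

each type pair in Ticket: writer, then reader
forward on Ticket — v1 reading data written by v2:
  kind: paired with writer kind (State -> State; writer required)
  attrs: paired with writer attrs (map<string, int32> -> map<string, int32>; writer optional)
  addr: paired with writer addr (Meta -> Meta; writer optional)
  factor: paired with writer factor (float64 -> float64; writer required)
  seq: paired with writer seq (int32 -> int32; writer optional)
  price: paired with writer latitude (float64 -> float64; writer required)
  addr.blob: paired with writer addr.blob (bytes -> bytes; writer required)
  addr.archived: paired with writer addr.primary (bool -> bool; writer optional)
  addr.enabled: paired with writer addr.enabled (bool -> bool; writer required)
  addr.verified: paired with writer addr.verified (bool -> bool; writer optional)
  nothing fires on Ticket: forward is COMPATIBLE
checking off the Ticket differences that do not matter here:
  renamed field price to latitude in record Ticket -> no rule fires on it in Ticket's dialect; the asked verdict holds
  renamed field archived to primary in record Meta (alias archived declared on the renamed field) -> no rule fires on it in Ticket's dialect; the asked verdict holds


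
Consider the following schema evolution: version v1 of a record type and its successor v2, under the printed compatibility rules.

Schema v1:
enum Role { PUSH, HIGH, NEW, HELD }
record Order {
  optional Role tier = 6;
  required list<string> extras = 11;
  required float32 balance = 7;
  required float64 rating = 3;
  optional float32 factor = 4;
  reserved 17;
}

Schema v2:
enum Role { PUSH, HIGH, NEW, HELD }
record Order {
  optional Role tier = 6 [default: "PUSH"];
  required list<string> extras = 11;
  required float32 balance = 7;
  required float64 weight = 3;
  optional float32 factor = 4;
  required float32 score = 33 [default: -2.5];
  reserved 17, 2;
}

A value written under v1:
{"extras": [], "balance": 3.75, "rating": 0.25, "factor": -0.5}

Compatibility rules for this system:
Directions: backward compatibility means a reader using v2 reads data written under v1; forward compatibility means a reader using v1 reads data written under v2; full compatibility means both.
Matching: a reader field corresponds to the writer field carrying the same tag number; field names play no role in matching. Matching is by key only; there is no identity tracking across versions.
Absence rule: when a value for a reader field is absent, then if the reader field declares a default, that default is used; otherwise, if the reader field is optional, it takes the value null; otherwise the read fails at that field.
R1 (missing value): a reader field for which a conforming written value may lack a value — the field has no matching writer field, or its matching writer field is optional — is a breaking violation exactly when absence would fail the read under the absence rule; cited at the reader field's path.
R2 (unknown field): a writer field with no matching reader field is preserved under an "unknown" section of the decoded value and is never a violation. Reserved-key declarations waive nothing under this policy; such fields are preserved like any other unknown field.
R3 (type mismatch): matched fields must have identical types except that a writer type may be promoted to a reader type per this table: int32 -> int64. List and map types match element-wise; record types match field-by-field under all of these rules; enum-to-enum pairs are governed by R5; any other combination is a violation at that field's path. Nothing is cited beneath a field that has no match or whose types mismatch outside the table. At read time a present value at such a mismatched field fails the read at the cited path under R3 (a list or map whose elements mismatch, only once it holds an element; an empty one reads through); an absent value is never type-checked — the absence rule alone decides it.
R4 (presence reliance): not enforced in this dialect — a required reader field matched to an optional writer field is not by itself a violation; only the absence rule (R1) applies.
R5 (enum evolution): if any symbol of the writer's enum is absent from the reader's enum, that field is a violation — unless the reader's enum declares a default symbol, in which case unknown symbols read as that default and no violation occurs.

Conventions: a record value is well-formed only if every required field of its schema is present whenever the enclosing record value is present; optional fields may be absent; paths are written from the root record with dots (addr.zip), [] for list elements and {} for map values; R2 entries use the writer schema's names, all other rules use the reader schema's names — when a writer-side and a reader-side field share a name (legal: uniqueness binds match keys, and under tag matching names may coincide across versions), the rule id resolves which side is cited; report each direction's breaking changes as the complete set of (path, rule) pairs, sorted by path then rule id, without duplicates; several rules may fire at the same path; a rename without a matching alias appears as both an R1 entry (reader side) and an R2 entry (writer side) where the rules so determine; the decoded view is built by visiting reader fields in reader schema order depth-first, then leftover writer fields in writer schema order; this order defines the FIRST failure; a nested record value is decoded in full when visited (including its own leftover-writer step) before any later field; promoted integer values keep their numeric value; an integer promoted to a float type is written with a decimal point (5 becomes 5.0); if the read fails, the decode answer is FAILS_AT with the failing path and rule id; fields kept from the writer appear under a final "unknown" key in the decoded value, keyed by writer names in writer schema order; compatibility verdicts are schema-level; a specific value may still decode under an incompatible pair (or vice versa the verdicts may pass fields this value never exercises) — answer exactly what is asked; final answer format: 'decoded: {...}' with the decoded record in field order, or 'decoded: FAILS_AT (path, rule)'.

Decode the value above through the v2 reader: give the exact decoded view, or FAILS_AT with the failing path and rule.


decoded: {"tier": "PUSH", "extras": [], "balance": 3.75, "weight": 0.25, "factor": -0.5, "score": -2.5}

in Order below, arrows point writer -> reader
decode (reader v2):
  tier := "PUSH" (no value, default fills)
  extras := []
  balance := 3.75
  weight := 0.25 (from writer rating)
  factor := -0.5
  score := -2.5 (no value, default fills)
  => decoded: {"tier": "PUSH", "extras": [], "balance": 3.75, "weight": 0.25, "factor": -0.5, "score": -2.5}


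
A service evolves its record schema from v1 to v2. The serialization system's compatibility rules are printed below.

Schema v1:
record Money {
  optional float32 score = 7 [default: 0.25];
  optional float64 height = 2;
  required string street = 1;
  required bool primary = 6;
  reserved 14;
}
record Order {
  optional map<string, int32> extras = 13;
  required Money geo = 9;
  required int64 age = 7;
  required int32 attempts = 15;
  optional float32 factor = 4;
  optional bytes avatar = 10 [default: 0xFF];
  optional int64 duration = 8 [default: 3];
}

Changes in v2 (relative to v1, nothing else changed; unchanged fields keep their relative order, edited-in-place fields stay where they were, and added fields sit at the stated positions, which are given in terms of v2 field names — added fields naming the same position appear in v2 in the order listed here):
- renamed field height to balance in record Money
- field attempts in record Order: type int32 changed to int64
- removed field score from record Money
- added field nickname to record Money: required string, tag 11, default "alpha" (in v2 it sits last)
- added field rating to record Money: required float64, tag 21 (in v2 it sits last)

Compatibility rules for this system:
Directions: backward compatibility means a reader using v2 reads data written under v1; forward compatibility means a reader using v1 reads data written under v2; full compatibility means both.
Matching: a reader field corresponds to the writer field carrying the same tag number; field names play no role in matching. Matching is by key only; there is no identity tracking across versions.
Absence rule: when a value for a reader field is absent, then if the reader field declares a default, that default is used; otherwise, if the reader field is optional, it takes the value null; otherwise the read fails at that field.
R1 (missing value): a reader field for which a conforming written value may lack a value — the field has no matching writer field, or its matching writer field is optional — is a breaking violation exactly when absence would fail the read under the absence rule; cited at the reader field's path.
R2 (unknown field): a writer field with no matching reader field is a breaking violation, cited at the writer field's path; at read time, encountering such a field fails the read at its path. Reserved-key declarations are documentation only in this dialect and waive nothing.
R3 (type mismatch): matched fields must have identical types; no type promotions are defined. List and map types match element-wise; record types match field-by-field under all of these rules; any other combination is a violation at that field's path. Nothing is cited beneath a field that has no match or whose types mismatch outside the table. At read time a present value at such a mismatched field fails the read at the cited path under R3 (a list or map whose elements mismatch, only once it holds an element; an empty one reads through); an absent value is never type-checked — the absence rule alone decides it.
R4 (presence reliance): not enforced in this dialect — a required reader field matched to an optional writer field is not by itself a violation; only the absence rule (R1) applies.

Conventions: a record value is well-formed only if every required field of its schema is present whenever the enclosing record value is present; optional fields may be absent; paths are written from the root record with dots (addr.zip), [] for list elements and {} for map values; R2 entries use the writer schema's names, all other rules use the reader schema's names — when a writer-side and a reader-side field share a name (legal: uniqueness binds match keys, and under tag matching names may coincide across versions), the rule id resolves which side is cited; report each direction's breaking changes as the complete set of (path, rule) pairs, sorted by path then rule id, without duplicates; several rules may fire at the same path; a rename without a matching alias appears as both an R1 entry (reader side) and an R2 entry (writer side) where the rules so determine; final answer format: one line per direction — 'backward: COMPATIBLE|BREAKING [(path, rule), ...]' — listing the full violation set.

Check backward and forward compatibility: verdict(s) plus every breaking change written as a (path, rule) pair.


each type pair in Order: writer, then reader
backward pass over Order, reader schema v2, writer schema v1:
  map<string, int32> -> map<string, int32>, writer optional: extras aligns to extras
  Money -> Money, writer required: geo aligns to geo
  int64 -> int64, writer required: age aligns to age
  int32 -> int64, writer required: attempts aligns to attempts
  float32 -> float32, writer optional: factor aligns to factor
  bytes -> bytes, writer optional: avatar aligns to avatar
  int64 -> int64, writer optional: duration aligns to duration
  float64 -> float64, writer optional: geo.balance aligns to geo.height
  string -> string, writer required: geo.street aligns to geo.street
  bool -> bool, writer required: geo.primary aligns to geo.primary
  geo.nickname: no writer-side match
  geo.rating: no writer-side match
  writer field geo.score has no reader counterpart
  R3 fires at attempts
  R1 fires at geo.rating
  R2 fires at geo.score
  => backward verdict for Order: BREAKING, 3 violation(s)
forward pass over Order, reader schema v1, writer schema v2:
  map<string, int32> -> map<string, int32>, writer optional: extras aligns to extras
  Money -> Money, writer required: geo aligns to geo
  int64 -> int64, writer required: age aligns to age
  int64 -> int32, writer required: attempts aligns to attempts
  float32 -> float32, writer optional: factor aligns to factor
  bytes -> bytes, writer optional: avatar aligns to avatar
  int64 -> int64, writer optional: duration aligns to duration
  geo.score: no writer-side match
  float64 -> float64, writer optional: geo.height aligns to geo.balance
  string -> string, writer required: geo.street aligns to geo.street
  bool -> bool, writer required: geo.primary aligns to geo.primary
  writer field geo.nickname has no reader counterpart
  writer field geo.rating has no reader counterpart
  R3 fires at attempts
  R2 fires at geo.nickname
  R2 fires at geo.rating
  => forward verdict for Order: BREAKING, 3 violation(s)

backward: BREAKING [(attempts, R3), (geo.rating, R1), (geo.score, R2)]; forward: BREAKING [(attempts, R3), (geo.nickname, R2), (geo.rating, R2)]


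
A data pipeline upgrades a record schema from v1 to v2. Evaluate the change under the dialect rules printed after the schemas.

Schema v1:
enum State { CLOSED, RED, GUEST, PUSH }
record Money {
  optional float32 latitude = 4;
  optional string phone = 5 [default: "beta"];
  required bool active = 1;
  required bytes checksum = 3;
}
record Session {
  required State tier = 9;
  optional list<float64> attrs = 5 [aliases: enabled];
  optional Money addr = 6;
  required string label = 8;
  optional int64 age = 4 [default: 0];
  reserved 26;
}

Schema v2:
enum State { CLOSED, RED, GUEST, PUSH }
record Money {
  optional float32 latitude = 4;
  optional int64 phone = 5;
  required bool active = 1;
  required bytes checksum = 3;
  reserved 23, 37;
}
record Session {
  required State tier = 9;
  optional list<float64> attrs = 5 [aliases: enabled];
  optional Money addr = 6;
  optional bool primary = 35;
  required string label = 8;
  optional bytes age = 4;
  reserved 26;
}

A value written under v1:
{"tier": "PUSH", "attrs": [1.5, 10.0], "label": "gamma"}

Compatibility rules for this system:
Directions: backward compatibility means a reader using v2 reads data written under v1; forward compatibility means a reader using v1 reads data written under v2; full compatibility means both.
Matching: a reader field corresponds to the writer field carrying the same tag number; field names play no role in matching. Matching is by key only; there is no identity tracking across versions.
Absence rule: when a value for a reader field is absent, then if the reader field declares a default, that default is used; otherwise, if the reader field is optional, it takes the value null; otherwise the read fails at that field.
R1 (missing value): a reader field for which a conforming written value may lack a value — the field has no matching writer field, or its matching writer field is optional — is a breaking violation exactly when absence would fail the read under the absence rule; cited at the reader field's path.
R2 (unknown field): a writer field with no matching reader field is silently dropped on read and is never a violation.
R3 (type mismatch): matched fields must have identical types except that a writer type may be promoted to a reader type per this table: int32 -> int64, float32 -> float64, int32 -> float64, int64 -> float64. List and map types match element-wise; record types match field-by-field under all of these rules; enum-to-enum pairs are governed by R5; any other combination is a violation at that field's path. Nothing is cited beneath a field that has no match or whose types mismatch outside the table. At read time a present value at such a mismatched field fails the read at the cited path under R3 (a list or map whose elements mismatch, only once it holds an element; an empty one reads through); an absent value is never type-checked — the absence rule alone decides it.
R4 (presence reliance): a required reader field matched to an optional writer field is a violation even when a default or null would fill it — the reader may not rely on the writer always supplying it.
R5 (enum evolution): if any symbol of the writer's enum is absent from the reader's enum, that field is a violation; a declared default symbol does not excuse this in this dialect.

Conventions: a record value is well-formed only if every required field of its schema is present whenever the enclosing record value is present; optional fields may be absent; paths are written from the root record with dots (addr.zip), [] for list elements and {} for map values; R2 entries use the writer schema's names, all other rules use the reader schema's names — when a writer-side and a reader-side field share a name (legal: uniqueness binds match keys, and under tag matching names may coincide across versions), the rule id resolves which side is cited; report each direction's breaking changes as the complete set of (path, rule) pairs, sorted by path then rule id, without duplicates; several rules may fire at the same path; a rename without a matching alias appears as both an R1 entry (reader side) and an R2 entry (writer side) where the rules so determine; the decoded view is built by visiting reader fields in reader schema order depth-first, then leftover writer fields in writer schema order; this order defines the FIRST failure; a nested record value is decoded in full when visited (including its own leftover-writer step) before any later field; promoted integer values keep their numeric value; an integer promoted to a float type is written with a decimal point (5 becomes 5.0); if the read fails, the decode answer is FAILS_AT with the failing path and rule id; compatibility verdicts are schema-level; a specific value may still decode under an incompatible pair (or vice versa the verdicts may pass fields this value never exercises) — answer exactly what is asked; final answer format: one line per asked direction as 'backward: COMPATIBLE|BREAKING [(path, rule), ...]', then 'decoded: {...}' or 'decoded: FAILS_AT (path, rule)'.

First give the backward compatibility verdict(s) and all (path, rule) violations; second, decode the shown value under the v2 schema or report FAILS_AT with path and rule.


backward: BREAKING [(addr.phone, R3), (age, R3)]; decoded: {"tier": "PUSH", "attrs": [1.5, 10.0], "addr": null, "primary": null, "label": "gamma", "age": null}

the writer's type comes first in each Session pair
checking backward for Session: reader v2 against writer v1:
  tier: paired with writer tier (State -> State; writer required)
  attrs: paired with writer attrs (list<float64> -> list<float64>; writer optional)
  addr: paired with writer addr (Money -> Money; writer optional)
  no writer field matches reader primary
  label: paired with writer label (string -> string; writer required)
  age: paired with writer age (int64 -> bytes; writer optional)
  addr.latitude: paired with writer addr.latitude (float32 -> float32; writer optional)
  addr.phone: paired with writer addr.phone (string -> int64; writer optional)
  addr.active: paired with writer addr.active (bool -> bool; writer required)
  addr.checksum: paired with writer addr.checksum (bytes -> bytes; writer required)
  R3 fires at addr.phone
  R3 fires at age
  => backward: BREAKING (2)
migrating the Session value to v2:
  tier := "PUSH"
  attrs := [1.5, 10.0]
  addr := null (missing; optional => null)
  primary := null (missing; optional => null)
  label := "gamma"
  age := null (missing; optional => null)
  => decoded: {"tier": "PUSH", "attrs": [1.5, 10.0], "addr": null, "primary": null, "label": "gamma", "age": null}
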